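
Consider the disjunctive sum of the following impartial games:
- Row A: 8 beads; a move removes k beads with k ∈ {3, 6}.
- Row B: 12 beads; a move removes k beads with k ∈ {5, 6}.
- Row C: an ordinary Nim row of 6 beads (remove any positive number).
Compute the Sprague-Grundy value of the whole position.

4

For row A, compute g(0), g(1), … with moves {3, 6}:
g(0) = mex{} = 0
g(1) = mex{} = 0
g(2) = mex{} = 0
g(3) = mex{0} = 1
g(4) = mex{0} = 1
g(5) = mex{0} = 1
g(6) = mex{0,1} = 2
g(7) = mex{0,1} = 2
g(8) = mex{0,1} = 2
So g(8) = 2.
Grundy values for row B (subtraction set {5, 6}):
k:     0  1  2  3  4  5  6  7  8  9 10 11 12
g(k):  0  0  0  0  0  1  1  1  1  1  2  0  0
So g(12) = 0.
Row C is a plain Nim row of size 6, so its Grundy value is 6.
The value of a disjunctive sum is the nim-sum of the parts.
Combined value = 2 ⊕ 0 ⊕ 6 = 4.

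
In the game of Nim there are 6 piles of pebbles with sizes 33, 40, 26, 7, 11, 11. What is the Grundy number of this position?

20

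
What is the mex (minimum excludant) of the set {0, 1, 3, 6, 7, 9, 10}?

2

The values 0, 1 are all present; 2 is the first non-negative integer missing from the set.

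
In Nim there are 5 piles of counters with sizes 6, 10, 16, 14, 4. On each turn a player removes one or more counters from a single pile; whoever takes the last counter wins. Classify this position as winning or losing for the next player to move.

Compute the nim-sum pairwise:
6 ^ 10 = 12
12 ^ 16 = 28
28 ^ 14 = 18
18 ^ 4 = 22
The nim-sum is 22 ≠ 0, so this is an N-position: the player to move can win.

Winning position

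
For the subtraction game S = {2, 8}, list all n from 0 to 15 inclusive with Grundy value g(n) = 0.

0, 1, 4, 5, 10, 11, 14, 15

Grundy values for subtraction set {2, 8}:
k:     0  1  2  3  4  5  6  7  8  9 10 11 12 13 14 15
g(k):  0  0  1  1  0  0  1  1  2  2  0  0  1  1  0  0
The P-positions (g = 0) in 0..15 are 0, 1, 4, 5, 10, 11, 14, 15.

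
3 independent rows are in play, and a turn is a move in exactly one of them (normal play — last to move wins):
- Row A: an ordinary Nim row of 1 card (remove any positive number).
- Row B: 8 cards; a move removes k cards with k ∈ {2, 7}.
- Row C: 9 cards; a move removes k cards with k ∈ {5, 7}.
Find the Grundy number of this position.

2

Row A is a plain Nim row of size 1, so its Grundy value is 1.
For row B, compute g(0), g(1), … with moves {2, 7}:
k:     0  1  2  3  4  5  6  7  8
g(k):  0  0  1  1  0  0  1  1  2
So g(8) = 2.
Build the Grundy sequence for row C with g(k) = mex{g(k−s) : s ∈ {5, 7}, s ≤ k}:
k:     0  1  2  3  4  5  6  7  8  9
g(k):  0  0  0  0  0  1  1  1  1  1
So g(9) = 1.
By the Sprague-Grundy theorem, the Grundy value of a sum of independent games is the XOR of the component values.
Combined value = 1 ⊕ 2 ⊕ 1 = 2.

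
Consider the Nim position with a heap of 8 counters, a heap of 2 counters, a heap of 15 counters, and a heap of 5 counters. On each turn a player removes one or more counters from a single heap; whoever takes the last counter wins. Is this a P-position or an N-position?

P-position

Compute the nim-sum pairwise:
8 XOR 2 = 10
10 XOR 15 = 5
5 XOR 5 = 0
The nim-sum is 0, so this is a P-position: the player to move is in a losing position under optimal play.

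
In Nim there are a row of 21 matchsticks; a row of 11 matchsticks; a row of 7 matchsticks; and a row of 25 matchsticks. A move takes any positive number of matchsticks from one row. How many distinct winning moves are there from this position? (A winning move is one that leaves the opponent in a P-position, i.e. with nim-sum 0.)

0

Bitwise XOR of the heap sizes:
  10101  (21)
  01011  (11)
  00111  (7)
  11001  (25)
  -----
  00000  (0)
The nim-sum is already 0, so every move leaves a nonzero nim-sum — there are no winning moves.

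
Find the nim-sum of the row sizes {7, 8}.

15

Compute the nim-sum pairwise:
7 XOR 8 = 15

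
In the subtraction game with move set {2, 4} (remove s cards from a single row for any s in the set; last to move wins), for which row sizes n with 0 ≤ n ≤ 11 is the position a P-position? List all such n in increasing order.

0, 1, 6, 7

Grundy values for subtraction set {2, 4}:
k:     0  1  2  3  4  5  6  7  8  9 10 11
g(k):  0  0  1  1  2  2  0  0  1  1  2  2
The P-positions (g = 0) in 0..11 are 0, 1, 6, 7.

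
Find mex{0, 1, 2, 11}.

3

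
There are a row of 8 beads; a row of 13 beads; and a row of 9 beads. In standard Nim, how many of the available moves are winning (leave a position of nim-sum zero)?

In binary:
  1000  (8)
  1101  (13)
  1001  (9)
  ----
  1100  (12)
The overall nim-sum is X = 12. A row of size p has a winning move iff p XOR X < p (reduce it to p XOR X).
  8: 8 XOR 12 = 4 < 8 — winning move (to 4).
  13: 13 XOR 12 = 1 < 13 — winning move (to 1).
  9: 9 XOR 12 = 5 < 9 — winning move (to 5).
That gives 3 winning moves.

3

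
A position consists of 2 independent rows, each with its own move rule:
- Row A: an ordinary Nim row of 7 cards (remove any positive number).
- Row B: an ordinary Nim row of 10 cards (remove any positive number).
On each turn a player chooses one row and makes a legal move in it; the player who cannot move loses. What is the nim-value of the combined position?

13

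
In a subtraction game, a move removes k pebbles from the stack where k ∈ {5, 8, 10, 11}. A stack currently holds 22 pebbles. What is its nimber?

1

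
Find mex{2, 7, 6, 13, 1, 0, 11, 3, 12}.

The values 0, 1, 2, 3 are all present; 4 is the first non-negative integer missing from the set.

4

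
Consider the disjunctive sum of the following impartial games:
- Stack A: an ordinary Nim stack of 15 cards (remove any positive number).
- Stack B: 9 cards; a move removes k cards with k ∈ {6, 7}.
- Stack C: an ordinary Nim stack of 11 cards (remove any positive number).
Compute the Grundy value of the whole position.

Stack A is a plain Nim stack of size 15, so its Grundy value is 15.
For stack B, compute g(0), g(1), … with moves {6, 7}:
g(0) = mex{} = 0
g(1) = mex{} = 0
g(2) = mex{} = 0
g(3) = mex{} = 0
g(4) = mex{} = 0
g(5) = mex{} = 0
g(6) = mex{0} = 1
g(7) = mex{0} = 1
g(8) = mex{0} = 1
g(9) = mex{0} = 1
So g(9) = 1.
Stack C is a plain Nim stack of size 11, so its Grundy value is 11.
The value of a disjunctive sum is the nim-sum of the parts.
Combined value = 15 XOR 1 XOR 11 = 5.

5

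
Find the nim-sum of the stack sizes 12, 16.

Nim-sum: 12 ⊕ 16 = 28.

28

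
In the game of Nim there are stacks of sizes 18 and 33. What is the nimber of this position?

51

Compute the nim-sum pairwise:
18 XOR 33 = 51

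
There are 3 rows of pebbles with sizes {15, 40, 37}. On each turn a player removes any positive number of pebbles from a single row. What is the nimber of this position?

Nim-sum: 15 ^ 40 ^ 37 = 2.

2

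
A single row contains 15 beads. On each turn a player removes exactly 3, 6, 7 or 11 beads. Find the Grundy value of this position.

0

Compute g(0), g(1), … for moves {3, 6, 7, 11}:
k:     0  1  2  3  4  5  6  7  8  9 10 11 12 13 14 15
g(k):  0  0  0  1  1  1  2  2  2  3  0  3  4  1  0  0
So g(15) = 0.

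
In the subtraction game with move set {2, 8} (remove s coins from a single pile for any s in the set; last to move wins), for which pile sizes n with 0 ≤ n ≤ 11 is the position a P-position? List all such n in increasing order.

0, 1, 4, 5, 10, 11

Compute g(0), g(1), … for moves {2, 8}:
g(0) = mex{} = 0
g(1) = mex{} = 0
g(2) = mex{0} = 1
g(3) = mex{0} = 1
g(4) = mex{1} = 0
g(5) = mex{1} = 0
g(6) = mex{0} = 1
g(7) = mex{0} = 1
g(8) = mex{0,1} = 2
g(9) = mex{0,1} = 2
g(10) = mex{1,2} = 0
g(11) = mex{1,2} = 0
The P-positions (g = 0) in 0..11 are 0, 1, 4, 5, 10, 11.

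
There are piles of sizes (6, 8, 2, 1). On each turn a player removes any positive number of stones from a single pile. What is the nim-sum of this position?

13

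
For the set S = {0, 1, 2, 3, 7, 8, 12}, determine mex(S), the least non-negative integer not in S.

4

The values 0, 1, 2, 3 are all present; 4 is the first non-negative integer missing from the set.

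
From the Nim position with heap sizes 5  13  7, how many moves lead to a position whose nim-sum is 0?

Compute the nim-sum pairwise:
5 XOR 13 = 8
8 XOR 7 = 15
The overall nim-sum is X = 15. A heap of size p has a winning move iff p XOR X < p (reduce it to p XOR X).
  5: 5 XOR 15 = 10 ≥ 5 — no move.
  13: 13 XOR 15 = 2 < 13 — winning move (to 2).
  7: 7 XOR 15 = 8 ≥ 7 — no move.
That gives 1 winning move.

1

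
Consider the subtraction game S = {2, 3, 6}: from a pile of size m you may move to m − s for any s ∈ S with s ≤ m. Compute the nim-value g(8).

2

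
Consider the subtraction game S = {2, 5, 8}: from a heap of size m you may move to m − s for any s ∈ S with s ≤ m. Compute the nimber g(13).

Build the Grundy sequence with g(k) = mex{g(k−s) : s ∈ {2, 5, 8}, s ≤ k}:
g(0) = mex{} = 0
g(1) = mex{} = 0
g(2) = mex{0} = 1
g(3) = mex{0} = 1
g(4) = mex{1} = 0
g(5) = mex{0,1} = 2
g(6) = mex{0} = 1
g(7) = mex{1,2} = 0
g(8) = mex{0,1} = 2
g(9) = mex{0} = 1
g(10) = mex{1,2} = 0
g(11) = mex{1} = 0
g(12) = mex{0} = 1
g(13) = mex{0,2} = 1
So g(13) = 1.

1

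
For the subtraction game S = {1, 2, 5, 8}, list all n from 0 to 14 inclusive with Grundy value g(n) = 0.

0, 3, 6, 9, 12

Grundy values for subtraction set {1, 2, 5, 8}:
g(0) = mex{} = 0
g(1) = mex{0} = 1
g(2) = mex{0,1} = 2
g(3) = mex{1,2} = 0
g(4) = mex{0,2} = 1
g(5) = mex{0,1} = 2
g(6) = mex{1,2} = 0
g(7) = mex{0,2} = 1
g(8) = mex{0,1} = 2
g(9) = mex{1,2} = 0
g(10) = mex{0,2} = 1
g(11) = mex{0,1} = 2
g(12) = mex{1,2} = 0
g(13) = mex{0,2} = 1
g(14) = mex{0,1} = 2
The P-positions (g = 0) in 0..14 are 0, 3, 6, 9, 12.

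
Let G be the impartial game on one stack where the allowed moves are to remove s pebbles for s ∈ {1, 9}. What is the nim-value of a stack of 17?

1

Compute g(0), g(1), … for moves {1, 9}:
k:     0  1  2  3  4  5  6  7  8  9 10 11 12 13 14 15 16 17
g(k):  0  1  0  1  0  1  0  1  0  1  0  1  0  1  0  1  0  1
So g(17) = 1.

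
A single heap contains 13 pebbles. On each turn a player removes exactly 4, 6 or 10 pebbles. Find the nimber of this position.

Build the Grundy sequence with g(k) = mex{g(k−s) : s ∈ {4, 6, 10}, s ≤ k}:
k:     0  1  2  3  4  5  6  7  8  9 10 11 12 13
g(k):  0  0  0  0  1  1  1  1  2  2  2  2  3  3
So g(13) = 3.

3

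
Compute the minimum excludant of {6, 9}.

0 is not in the set, so the mex is 0.

0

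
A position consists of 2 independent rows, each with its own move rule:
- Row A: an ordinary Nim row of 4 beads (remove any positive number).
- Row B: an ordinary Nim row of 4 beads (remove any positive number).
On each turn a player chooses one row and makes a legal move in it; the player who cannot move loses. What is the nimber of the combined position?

0

Row A is a plain Nim row of size 4, so its Grundy value is 4.
Row B is a plain Nim row of size 4, so its Grundy value is 4.
By the Sprague-Grundy theorem, the Grundy value of a sum of independent games is the XOR of the component values.
Combined value = 4 ⊕ 4 = 0.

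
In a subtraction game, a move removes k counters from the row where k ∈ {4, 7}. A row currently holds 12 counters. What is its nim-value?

Grundy values for subtraction set {4, 7}:
k:     0  1  2  3  4  5  6  7  8  9 10 11 12
g(k):  0  0  0  0  1  1  1  1  2  2  2  0  0
So g(12) = 0.

0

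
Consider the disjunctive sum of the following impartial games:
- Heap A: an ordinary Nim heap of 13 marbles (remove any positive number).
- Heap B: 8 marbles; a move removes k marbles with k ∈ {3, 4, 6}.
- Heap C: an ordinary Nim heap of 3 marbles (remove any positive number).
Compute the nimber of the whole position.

Heap A is a plain Nim heap of size 13, so its Grundy value is 13.
For heap B, compute g(0), g(1), … with moves {3, 4, 6}:
k:     0  1  2  3  4  5  6  7  8
g(k):  0  0  0  1  1  1  2  2  2
So g(8) = 2.
Heap C is a plain Nim heap of size 3, so its Grundy value is 3.
By the Sprague-Grundy theorem, the Grundy value of a sum of independent games is the XOR of the component values.
Combined value = 13 ⊕ 2 ⊕ 3 = 12.

12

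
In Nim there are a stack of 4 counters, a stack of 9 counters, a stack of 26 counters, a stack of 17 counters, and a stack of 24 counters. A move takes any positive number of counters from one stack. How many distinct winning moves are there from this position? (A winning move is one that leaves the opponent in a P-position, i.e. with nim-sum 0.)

3

Compute the nim-sum pairwise:
4 ⊕ 9 = 13
13 ⊕ 26 = 23
23 ⊕ 17 = 6
6 ⊕ 24 = 30
The overall nim-sum is X = 30. A stack of size p has a winning move iff p XOR X < p (reduce it to p XOR X).
  4: 4 XOR 30 = 26 ≥ 4 — no move.
  9: 9 XOR 30 = 23 ≥ 9 — no move.
  26: 26 XOR 30 = 4 < 26 — winning move (to 4).
  17: 17 XOR 30 = 15 < 17 — winning move (to 15).
  24: 24 XOR 30 = 6 < 24 — winning move (to 6).
That gives 3 winning moves.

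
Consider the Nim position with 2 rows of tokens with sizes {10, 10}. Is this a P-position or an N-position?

Nim-sum: 10 XOR 10 = 0.
The nim-sum is 0, so this is a P-position: the player to move is in a losing position under optimal play.

P-position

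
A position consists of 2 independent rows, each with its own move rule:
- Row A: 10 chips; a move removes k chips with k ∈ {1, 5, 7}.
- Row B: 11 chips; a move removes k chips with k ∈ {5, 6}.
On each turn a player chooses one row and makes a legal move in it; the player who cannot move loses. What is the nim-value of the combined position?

0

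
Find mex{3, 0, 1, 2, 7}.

4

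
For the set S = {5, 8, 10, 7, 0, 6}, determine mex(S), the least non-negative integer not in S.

1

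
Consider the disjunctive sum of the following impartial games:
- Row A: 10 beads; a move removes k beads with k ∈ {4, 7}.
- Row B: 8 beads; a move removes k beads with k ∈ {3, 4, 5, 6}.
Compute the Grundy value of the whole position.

Build the Grundy sequence for row A with g(k) = mex{g(k−s) : s ∈ {4, 7}, s ≤ k}:
k:     0  1  2  3  4  5  6  7  8  9 10
g(k):  0  0  0  0  1  1  1  1  2  2  2
So g(10) = 2.
Build the Grundy sequence for row B with g(k) = mex{g(k−s) : s ∈ {3, 4, 5, 6}, s ≤ k}:
k:     0  1  2  3  4  5  6  7  8
g(k):  0  0  0  1  1  1  2  2  2
So g(8) = 2.
By the Sprague-Grundy theorem, the Grundy value of a sum of independent games is the XOR of the component values.
Combined value = 2 ⊕ 2 = 0.

0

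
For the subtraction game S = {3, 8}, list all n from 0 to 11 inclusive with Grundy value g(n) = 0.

0, 1, 2, 6, 7, 11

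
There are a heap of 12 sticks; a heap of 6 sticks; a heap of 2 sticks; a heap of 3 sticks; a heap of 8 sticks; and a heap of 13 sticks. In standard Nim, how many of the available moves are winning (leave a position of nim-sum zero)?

3

Write each in binary and XOR column by column:
  1100  (12)
  0110  (6)
  0010  (2)
  0011  (3)
  1000  (8)
  1101  (13)
  ----
  1110  (14)
The overall nim-sum is X = 14. A heap of size p has a winning move iff p XOR X < p (reduce it to p XOR X).
  12: 12 XOR 14 = 2 < 12 — winning move (to 2).
  6: 6 XOR 14 = 8 ≥ 6 — no move.
  2: 2 XOR 14 = 12 ≥ 2 — no move.
  3: 3 XOR 14 = 13 ≥ 3 — no move.
  8: 8 XOR 14 = 6 < 8 — winning move (to 6).
  13: 13 XOR 14 = 3 < 13 — winning move (to 3).
That gives 3 winning moves.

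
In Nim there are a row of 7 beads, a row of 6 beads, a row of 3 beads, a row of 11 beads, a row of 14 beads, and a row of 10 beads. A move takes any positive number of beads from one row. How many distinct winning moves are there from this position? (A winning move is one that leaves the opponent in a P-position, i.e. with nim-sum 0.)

3

Compute the nim-sum pairwise:
7 XOR 6 = 1
1 XOR 3 = 2
2 XOR 11 = 9
9 XOR 14 = 7
7 XOR 10 = 13
The overall nim-sum is X = 13. A row of size p has a winning move iff p XOR X < p (reduce it to p XOR X).
  7: 7 XOR 13 = 10 ≥ 7 — no move.
  6: 6 XOR 13 = 11 ≥ 6 — no move.
  3: 3 XOR 13 = 14 ≥ 3 — no move.
  11: 11 XOR 13 = 6 < 11 — winning move (to 6).
  14: 14 XOR 13 = 3 < 14 — winning move (to 3).
  10: 10 XOR 13 = 7 < 10 — winning move (to 7).
That gives 3 winning moves.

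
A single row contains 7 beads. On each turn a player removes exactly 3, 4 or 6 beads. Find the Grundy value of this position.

2

Build the Grundy sequence with g(k) = mex{g(k−s) : s ∈ {3, 4, 6}, s ≤ k}:
g(0) = mex{} = 0
g(1) = mex{} = 0
g(2) = mex{} = 0
g(3) = mex{0} = 1
g(4) = mex{0} = 1
g(5) = mex{0} = 1
g(6) = mex{0,1} = 2
g(7) = mex{0,1} = 2
So g(7) = 2.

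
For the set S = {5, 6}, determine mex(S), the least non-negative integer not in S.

0 is not in the set, so the mex is 0.

0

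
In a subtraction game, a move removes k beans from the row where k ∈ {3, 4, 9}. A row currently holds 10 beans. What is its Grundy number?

1

Build the Grundy sequence with g(k) = mex{g(k−s) : s ∈ {3, 4, 9}, s ≤ k}:
g(0) = mex{} = 0
g(1) = mex{} = 0
g(2) = mex{} = 0
g(3) = mex{0} = 1
g(4) = mex{0} = 1
g(5) = mex{0} = 1
g(6) = mex{0,1} = 2
g(7) = mex{1} = 0
g(8) = mex{1} = 0
g(9) = mex{0,1,2} = 3
g(10) = mex{0,2} = 1
So g(10) = 1.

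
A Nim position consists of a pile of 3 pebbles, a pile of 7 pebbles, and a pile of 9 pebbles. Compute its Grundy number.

In binary:
  0011  (3)
  0111  (7)
  1001  (9)
  ----
  1101  (13)

13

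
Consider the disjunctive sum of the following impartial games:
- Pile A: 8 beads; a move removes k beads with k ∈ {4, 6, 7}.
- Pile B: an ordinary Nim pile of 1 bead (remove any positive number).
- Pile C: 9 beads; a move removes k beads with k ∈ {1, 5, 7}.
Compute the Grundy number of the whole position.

Build the Grundy sequence for pile A with g(k) = mex{g(k−s) : s ∈ {4, 6, 7}, s ≤ k}:
g(0) = mex{} = 0
g(1) = mex{} = 0
g(2) = mex{} = 0
g(3) = mex{} = 0
g(4) = mex{0} = 1
g(5) = mex{0} = 1
g(6) = mex{0} = 1
g(7) = mex{0} = 1
g(8) = mex{0,1} = 2
So g(8) = 2.
Pile B is a plain Nim pile of size 1, so its Grundy value is 1.
Grundy values for pile C (subtraction set {1, 5, 7}):
k:     0  1  2  3  4  5  6  7  8  9
g(k):  0  1  0  1  0  1  0  1  0  1
So g(9) = 1.
By the Sprague-Grundy theorem, the Grundy value of a sum of independent games is the XOR of the component values.
Combined value = 2 ⊕ 1 ⊕ 1 = 2.

2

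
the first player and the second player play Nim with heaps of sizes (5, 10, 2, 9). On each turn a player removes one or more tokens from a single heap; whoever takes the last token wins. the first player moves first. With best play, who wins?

In binary:
  0101  (5)
  1010  (10)
  0010  (2)
  1001  (9)
  ----
  0100  (4)
The nim-sum is 4 ≠ 0, so this is an N-position: the player to move can win; the first player has a winning move.

the first player wins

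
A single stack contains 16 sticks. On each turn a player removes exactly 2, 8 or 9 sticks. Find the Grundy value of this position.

0

Compute g(0), g(1), … for moves {2, 8, 9}:
k:     0  1  2  3  4  5  6  7  8  9 10 11 12 13 14 15 16
g(k):  0  0  1  1  0  0  1  1  2  2  3  0  2  1  3  0  0
So g(16) = 0.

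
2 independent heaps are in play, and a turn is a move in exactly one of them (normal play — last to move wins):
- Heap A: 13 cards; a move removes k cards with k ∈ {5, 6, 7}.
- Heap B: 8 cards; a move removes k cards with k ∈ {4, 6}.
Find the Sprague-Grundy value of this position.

2

Build the Grundy sequence for heap A with g(k) = mex{g(k−s) : s ∈ {5, 6, 7}, s ≤ k}:
g(0) = mex{} = 0
g(1) = mex{} = 0
g(2) = mex{} = 0
g(3) = mex{} = 0
g(4) = mex{} = 0
g(5) = mex{0} = 1
g(6) = mex{0} = 1
g(7) = mex{0} = 1
g(8) = mex{0} = 1
g(9) = mex{0} = 1
g(10) = mex{0,1} = 2
g(11) = mex{0,1} = 2
g(12) = mex{1} = 0
g(13) = mex{1} = 0
So g(13) = 0.
For heap B, compute g(0), g(1), … with moves {4, 6}:
g(0) = mex{} = 0
g(1) = mex{} = 0
g(2) = mex{} = 0
g(3) = mex{} = 0
g(4) = mex{0} = 1
g(5) = mex{0} = 1
g(6) = mex{0} = 1
g(7) = mex{0} = 1
g(8) = mex{0,1} = 2
So g(8) = 2.
By the Sprague-Grundy theorem, the Grundy value of a sum of independent games is the XOR of the component values.
Combined value = 0 XOR 2 = 2.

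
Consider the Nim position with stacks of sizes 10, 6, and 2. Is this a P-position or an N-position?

Bitwise XOR of the heap sizes:
  1010  (10)
  0110  (6)
  0010  (2)
  ----
  1110  (14)
The nim-sum is 14 ≠ 0, so this is an N-position: the player to move can win.

N-position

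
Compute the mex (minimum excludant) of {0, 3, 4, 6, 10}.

0 is in the set but 1 is not, so the mex is 1.

1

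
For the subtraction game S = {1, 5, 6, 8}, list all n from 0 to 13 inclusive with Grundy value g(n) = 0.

Compute g(0), g(1), … for moves {1, 5, 6, 8}:
k:     0  1  2  3  4  5  6  7  8  9 10 11 12 13
g(k):  0  1  0  1  0  1  2  3  2  3  2  0  1  0
The P-positions (g = 0) in 0..13 are 0, 2, 4, 11, 13.

0, 2, 4, 11, 13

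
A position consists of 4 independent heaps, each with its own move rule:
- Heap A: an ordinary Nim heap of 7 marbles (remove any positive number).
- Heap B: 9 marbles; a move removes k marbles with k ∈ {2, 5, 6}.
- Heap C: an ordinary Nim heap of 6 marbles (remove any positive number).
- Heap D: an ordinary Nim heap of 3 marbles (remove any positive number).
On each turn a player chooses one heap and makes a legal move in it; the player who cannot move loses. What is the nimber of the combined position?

Heap A is a plain Nim heap of size 7, so its Grundy value is 7.
Build the Grundy sequence for heap B with g(k) = mex{g(k−s) : s ∈ {2, 5, 6}, s ≤ k}:
g(0) = mex{} = 0
g(1) = mex{} = 0
g(2) = mex{0} = 1
g(3) = mex{0} = 1
g(4) = mex{1} = 0
g(5) = mex{0,1} = 2
g(6) = mex{0} = 1
g(7) = mex{0,1,2} = 3
g(8) = mex{1} = 0
g(9) = mex{0,1,3} = 2
So g(9) = 2.
Heap C is a plain Nim heap of size 6, so its Grundy value is 6.
Heap D is a plain Nim heap of size 3, so its Grundy value is 3.
The value of a disjunctive sum is the nim-sum of the parts.
Combined value = 7 XOR 2 XOR 6 XOR 3 = 0.

0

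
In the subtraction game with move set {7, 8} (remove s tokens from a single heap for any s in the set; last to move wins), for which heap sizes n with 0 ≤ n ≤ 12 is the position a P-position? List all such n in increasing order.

Compute g(0), g(1), … for moves {7, 8}:
k:     0  1  2  3  4  5  6  7  8  9 10 11 12
g(k):  0  0  0  0  0  0  0  1  1  1  1  1  1
The P-positions (g = 0) in 0..12 are 0, 1, 2, 3, 4, 5, 6.

0, 1, 2, 3, 4, 5, 6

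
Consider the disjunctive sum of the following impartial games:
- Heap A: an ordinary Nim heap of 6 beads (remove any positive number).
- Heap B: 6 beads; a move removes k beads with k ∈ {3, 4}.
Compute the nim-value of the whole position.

Heap A is a plain Nim heap of size 6, so its Grundy value is 6.
For heap B, compute g(0), g(1), … with moves {3, 4}:
k:     0  1  2  3  4  5  6
g(k):  0  0  0  1  1  1  2
So g(6) = 2.
By the Sprague-Grundy theorem, the Grundy value of a sum of independent games is the XOR of the component values.
Combined value = 6 ⊕ 2 = 4.

4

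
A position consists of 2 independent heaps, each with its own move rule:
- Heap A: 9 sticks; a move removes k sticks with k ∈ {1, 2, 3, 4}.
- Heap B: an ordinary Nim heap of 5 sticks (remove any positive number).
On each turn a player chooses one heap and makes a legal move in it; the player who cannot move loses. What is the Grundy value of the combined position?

1

Build the Grundy sequence for heap A with g(k) = mex{g(k−s) : s ∈ {1, 2, 3, 4}, s ≤ k}:
k:     0  1  2  3  4  5  6  7  8  9
g(k):  0  1  2  3  4  0  1  2  3  4
So g(9) = 4.
Heap B is a plain Nim heap of size 5, so its Grundy value is 5.
The value of a disjunctive sum is the nim-sum of the parts.
Combined value = 4 XOR 5 = 1.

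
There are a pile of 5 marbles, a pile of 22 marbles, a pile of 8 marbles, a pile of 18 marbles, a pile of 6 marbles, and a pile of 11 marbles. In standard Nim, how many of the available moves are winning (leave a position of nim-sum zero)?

3

Nim-sum: 5 XOR 22 XOR 8 XOR 18 XOR 6 XOR 11 = 4.
The overall nim-sum is X = 4. A pile of size p has a winning move iff p XOR X < p (reduce it to p XOR X).
  5: 5 XOR 4 = 1 < 5 — winning move (to 1).
  22: 22 XOR 4 = 18 < 22 — winning move (to 18).
  8: 8 XOR 4 = 12 ≥ 8 — no move.
  18: 18 XOR 4 = 22 ≥ 18 — no move.
  6: 6 XOR 4 = 2 < 6 — winning move (to 2).
  11: 11 XOR 4 = 15 ≥ 11 — no move.
That gives 3 winning moves.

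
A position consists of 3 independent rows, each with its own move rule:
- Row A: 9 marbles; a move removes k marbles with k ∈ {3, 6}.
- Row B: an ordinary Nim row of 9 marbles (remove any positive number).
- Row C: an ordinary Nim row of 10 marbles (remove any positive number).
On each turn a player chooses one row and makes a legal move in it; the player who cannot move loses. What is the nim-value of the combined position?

3

For row A, compute g(0), g(1), … with moves {3, 6}:
g(0) = mex{} = 0
g(1) = mex{} = 0
g(2) = mex{} = 0
g(3) = mex{0} = 1
g(4) = mex{0} = 1
g(5) = mex{0} = 1
g(6) = mex{0,1} = 2
g(7) = mex{0,1} = 2
g(8) = mex{0,1} = 2
g(9) = mex{1,2} = 0
So g(9) = 0.
Row B is a plain Nim row of size 9, so its Grundy value is 9.
Row C is a plain Nim row of size 10, so its Grundy value is 10.
The value of a disjunctive sum is the nim-sum of the parts.
Combined value = 0 ⊕ 9 ⊕ 10 = 3.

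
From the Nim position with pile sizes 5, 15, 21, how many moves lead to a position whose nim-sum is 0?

In binary:
  00101  (5)
  01111  (15)
  10101  (21)
  -----
  11111  (31)
The overall nim-sum is X = 31. A pile of size p has a winning move iff p XOR X < p (reduce it to p XOR X).
  5: 5 XOR 31 = 26 ≥ 5 — no move.
  15: 15 XOR 31 = 16 ≥ 15 — no move.
  21: 21 XOR 31 = 10 < 21 — winning move (to 10).
That gives 1 winning move.

1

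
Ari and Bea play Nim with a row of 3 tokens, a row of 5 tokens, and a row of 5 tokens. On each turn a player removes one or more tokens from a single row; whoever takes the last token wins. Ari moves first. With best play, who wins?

Ari wins

Write each in binary and XOR column by column:
  011  (3)
  101  (5)
  101  (5)
  ---
  011  (3)
The nim-sum is 3 ≠ 0, so this is an N-position: the player to move can win; Ari has a winning move.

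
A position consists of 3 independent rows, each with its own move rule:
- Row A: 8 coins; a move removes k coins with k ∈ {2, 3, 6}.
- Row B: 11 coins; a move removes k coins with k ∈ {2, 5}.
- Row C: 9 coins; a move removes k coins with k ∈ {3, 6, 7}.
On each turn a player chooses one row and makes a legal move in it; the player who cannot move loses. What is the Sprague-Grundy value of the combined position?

1

Grundy values for row A (subtraction set {2, 3, 6}):
g(0) = mex{} = 0
g(1) = mex{} = 0
g(2) = mex{0} = 1
g(3) = mex{0} = 1
g(4) = mex{0,1} = 2
g(5) = mex{1} = 0
g(6) = mex{0,1,2} = 3
g(7) = mex{0,2} = 1
g(8) = mex{0,1,3} = 2
So g(8) = 2.
Grundy values for row B (subtraction set {2, 5}):
k:     0  1  2  3  4  5  6  7  8  9 10 11
g(k):  0  0  1  1  0  2  1  0  0  1  1  0
So g(11) = 0.
For row C, compute g(0), g(1), … with moves {3, 6, 7}:
k:     0  1  2  3  4  5  6  7  8  9
g(k):  0  0  0  1  1  1  2  2  2  3
So g(9) = 3.
The value of a disjunctive sum is the nim-sum of the parts.
Combined value = 2 XOR 0 XOR 3 = 1.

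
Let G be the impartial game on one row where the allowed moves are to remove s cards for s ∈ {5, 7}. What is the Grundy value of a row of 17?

1

Compute g(0), g(1), … for moves {5, 7}:
k:     0  1  2  3  4  5  6  7  8  9 10 11 12 13 14 15 16 17
g(k):  0  0  0  0  0  1  1  1  1  1  2  2  0  0  0  0  0  1
So g(17) = 1.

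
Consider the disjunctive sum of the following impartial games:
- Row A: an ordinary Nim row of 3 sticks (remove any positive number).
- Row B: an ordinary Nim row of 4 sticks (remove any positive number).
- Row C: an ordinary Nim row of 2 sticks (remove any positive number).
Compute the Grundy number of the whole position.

Row A is a plain Nim row of size 3, so its Grundy value is 3.
Row B is a plain Nim row of size 4, so its Grundy value is 4.
Row C is a plain Nim row of size 2, so its Grundy value is 2.
By the Sprague-Grundy theorem, the Grundy value of a sum of independent games is the XOR of the component values.
Combined value = 3 ⊕ 4 ⊕ 2 = 5.

5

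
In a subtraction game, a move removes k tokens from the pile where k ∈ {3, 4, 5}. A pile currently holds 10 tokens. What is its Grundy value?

0

Grundy values for subtraction set {3, 4, 5}:
k:     0  1  2  3  4  5  6  7  8  9 10
g(k):  0  0  0  1  1  1  2  2  0  0  0
So g(10) = 0.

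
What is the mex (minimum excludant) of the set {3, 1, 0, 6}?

The values 0, 1 are all present; 2 is the first non-negative integer missing from the set.

2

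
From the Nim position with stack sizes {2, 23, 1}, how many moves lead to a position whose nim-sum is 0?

1

Nim-sum: 2 XOR 23 XOR 1 = 20.
The overall nim-sum is X = 20. A stack of size p has a winning move iff p XOR X < p (reduce it to p XOR X).
  2: 2 XOR 20 = 22 ≥ 2 — no move.
  23: 23 XOR 20 = 3 < 23 — winning move (to 3).
  1: 1 XOR 20 = 21 ≥ 1 — no move.
That gives 1 winning move.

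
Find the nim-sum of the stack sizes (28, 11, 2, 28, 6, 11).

Compute the nim-sum pairwise:
28 ⊕ 11 = 23
23 ⊕ 2 = 21
21 ⊕ 28 = 9
9 ⊕ 6 = 15
15 ⊕ 11 = 4

4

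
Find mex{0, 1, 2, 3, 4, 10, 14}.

5

The values 0, 1, 2, 3, 4 are all present; 5 is the first non-negative integer missing from the set.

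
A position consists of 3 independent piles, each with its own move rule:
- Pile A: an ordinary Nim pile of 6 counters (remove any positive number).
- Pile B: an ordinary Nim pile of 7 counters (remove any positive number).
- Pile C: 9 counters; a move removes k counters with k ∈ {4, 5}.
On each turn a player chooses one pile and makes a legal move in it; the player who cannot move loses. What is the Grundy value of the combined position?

1

Pile A is a plain Nim pile of size 6, so its Grundy value is 6.
Pile B is a plain Nim pile of size 7, so its Grundy value is 7.
For pile C, compute g(0), g(1), … with moves {4, 5}:
k:     0  1  2  3  4  5  6  7  8  9
g(k):  0  0  0  0  1  1  1  1  2  0
So g(9) = 0.
The value of a disjunctive sum is the nim-sum of the parts.
Combined value = 6 ⊕ 7 ⊕ 0 = 1.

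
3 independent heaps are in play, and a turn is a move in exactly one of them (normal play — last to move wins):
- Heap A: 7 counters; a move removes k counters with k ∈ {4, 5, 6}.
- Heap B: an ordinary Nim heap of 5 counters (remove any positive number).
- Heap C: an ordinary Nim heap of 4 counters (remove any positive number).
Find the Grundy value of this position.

For heap A, compute g(0), g(1), … with moves {4, 5, 6}:
g(0) = mex{} = 0
g(1) = mex{} = 0
g(2) = mex{} = 0
g(3) = mex{} = 0
g(4) = mex{0} = 1
g(5) = mex{0} = 1
g(6) = mex{0} = 1
g(7) = mex{0} = 1
So g(7) = 1.
Heap B is a plain Nim heap of size 5, so its Grundy value is 5.
Heap C is a plain Nim heap of size 4, so its Grundy value is 4.
The value of a disjunctive sum is the nim-sum of the parts.
Combined value = 1 XOR 5 XOR 4 = 0.

0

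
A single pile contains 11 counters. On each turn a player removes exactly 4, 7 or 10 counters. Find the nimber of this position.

Grundy values for subtraction set {4, 7, 10}:
k:     0  1  2  3  4  5  6  7  8  9 10 11
g(k):  0  0  0  0  1  1  1  1  2  2  2  2
So g(11) = 2.

2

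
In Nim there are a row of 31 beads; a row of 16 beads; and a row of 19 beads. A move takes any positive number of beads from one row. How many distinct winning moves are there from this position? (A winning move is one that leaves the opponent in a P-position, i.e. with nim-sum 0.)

Write each in binary and XOR column by column:
  11111  (31)
  10000  (16)
  10011  (19)
  -----
  11100  (28)
The overall nim-sum is X = 28. A row of size p has a winning move iff p XOR X < p (reduce it to p XOR X).
  31: 31 XOR 28 = 3 < 31 — winning move (to 3).
  16: 16 XOR 28 = 12 < 16 — winning move (to 12).
  19: 19 XOR 28 = 15 < 19 — winning move (to 15).
That gives 3 winning moves.

3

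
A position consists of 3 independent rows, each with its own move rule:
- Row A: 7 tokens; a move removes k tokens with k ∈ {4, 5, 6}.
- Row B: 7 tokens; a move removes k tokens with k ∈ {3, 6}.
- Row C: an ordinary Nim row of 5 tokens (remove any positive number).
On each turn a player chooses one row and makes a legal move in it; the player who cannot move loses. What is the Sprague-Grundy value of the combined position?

For row A, compute g(0), g(1), … with moves {4, 5, 6}:
g(0) = mex{} = 0
g(1) = mex{} = 0
g(2) = mex{} = 0
g(3) = mex{} = 0
g(4) = mex{0} = 1
g(5) = mex{0} = 1
g(6) = mex{0} = 1
g(7) = mex{0} = 1
So g(7) = 1.
Build the Grundy sequence for row B with g(k) = mex{g(k−s) : s ∈ {3, 6}, s ≤ k}:
g(0) = mex{} = 0
g(1) = mex{} = 0
g(2) = mex{} = 0
g(3) = mex{0} = 1
g(4) = mex{0} = 1
g(5) = mex{0} = 1
g(6) = mex{0,1} = 2
g(7) = mex{0,1} = 2
So g(7) = 2.
Row C is a plain Nim row of size 5, so its Grundy value is 5.
The value of a disjunctive sum is the nim-sum of the parts.
Combined value = 1 XOR 2 XOR 5 = 6.

6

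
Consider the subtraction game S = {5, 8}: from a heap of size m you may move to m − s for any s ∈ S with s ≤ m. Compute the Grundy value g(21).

1

Build the Grundy sequence with g(k) = mex{g(k−s) : s ∈ {5, 8}, s ≤ k}:
k:     0  1  2  3  4  5  6  7  8  9 10 11 12 13 14 15 16 17 18 19 20 21
g(k):  0  0  0  0  0  1  1  1  1  1  2  2  2  0  0  0  0  0  1  1  1  1
So g(21) = 1.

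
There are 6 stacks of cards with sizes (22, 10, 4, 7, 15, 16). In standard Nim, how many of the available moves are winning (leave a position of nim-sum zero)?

0

Compute the nim-sum pairwise:
22 ^ 10 = 28
28 ^ 4 = 24
24 ^ 7 = 31
31 ^ 15 = 16
16 ^ 16 = 0
The nim-sum is already 0, so every move leaves a nonzero nim-sum — there are no winning moves.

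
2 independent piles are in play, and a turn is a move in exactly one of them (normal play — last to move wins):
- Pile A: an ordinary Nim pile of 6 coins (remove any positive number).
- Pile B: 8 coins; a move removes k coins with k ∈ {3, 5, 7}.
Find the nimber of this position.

Pile A is a plain Nim pile of size 6, so its Grundy value is 6.
Build the Grundy sequence for pile B with g(k) = mex{g(k−s) : s ∈ {3, 5, 7}, s ≤ k}:
g(0) = mex{} = 0
g(1) = mex{} = 0
g(2) = mex{} = 0
g(3) = mex{0} = 1
g(4) = mex{0} = 1
g(5) = mex{0} = 1
g(6) = mex{0,1} = 2
g(7) = mex{0,1} = 2
g(8) = mex{0,1} = 2
So g(8) = 2.
By the Sprague-Grundy theorem, the Grundy value of a sum of independent games is the XOR of the component values.
Combined value = 6 ⊕ 2 = 4.

4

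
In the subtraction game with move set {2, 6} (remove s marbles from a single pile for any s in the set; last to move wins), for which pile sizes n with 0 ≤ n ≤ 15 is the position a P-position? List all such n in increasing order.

0, 1, 4, 5, 8, 9, 12, 13

Compute g(0), g(1), … for moves {2, 6}:
k:     0  1  2  3  4  5  6  7  8  9 10 11 12 13 14 15
g(k):  0  0  1  1  0  0  1  1  0  0  1  1  0  0  1  1
The P-positions (g = 0) in 0..15 are 0, 1, 4, 5, 8, 9, 12, 13.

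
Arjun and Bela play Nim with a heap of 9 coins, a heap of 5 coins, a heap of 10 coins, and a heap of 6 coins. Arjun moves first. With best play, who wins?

Bela wins

Bitwise XOR of the heap sizes:
  1001  (9)
  0101  (5)
  1010  (10)
  0110  (6)
  ----
  0000  (0)
The nim-sum is 0, so this is a P-position: the player to move is in a losing position under optimal play; Arjun is about to move from it and so loses — Bela wins.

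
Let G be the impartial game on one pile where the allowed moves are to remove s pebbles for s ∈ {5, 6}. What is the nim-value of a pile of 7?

1

Grundy values for subtraction set {5, 6}:
k:     0  1  2  3  4  5  6  7
g(k):  0  0  0  0  0  1  1  1
So g(7) = 1.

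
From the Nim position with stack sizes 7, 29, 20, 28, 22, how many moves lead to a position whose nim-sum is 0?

5

Nim-sum: 7 ⊕ 29 ⊕ 20 ⊕ 28 ⊕ 22 = 4.
The overall nim-sum is X = 4. A stack of size p has a winning move iff p XOR X < p (reduce it to p XOR X).
  7: 7 XOR 4 = 3 < 7 — winning move (to 3).
  29: 29 XOR 4 = 25 < 29 — winning move (to 25).
  20: 20 XOR 4 = 16 < 20 — winning move (to 16).
  28: 28 XOR 4 = 24 < 28 — winning move (to 24).
  22: 22 XOR 4 = 18 < 22 — winning move (to 18).
That gives 5 winning moves.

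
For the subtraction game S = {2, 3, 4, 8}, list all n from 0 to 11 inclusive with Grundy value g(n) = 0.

0, 1, 6, 7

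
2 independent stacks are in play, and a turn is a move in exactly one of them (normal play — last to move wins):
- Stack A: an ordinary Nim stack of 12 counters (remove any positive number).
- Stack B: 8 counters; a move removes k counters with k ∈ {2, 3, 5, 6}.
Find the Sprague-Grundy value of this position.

12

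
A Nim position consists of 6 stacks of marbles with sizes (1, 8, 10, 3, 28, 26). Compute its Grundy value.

Nim-sum: 1 ^ 8 ^ 10 ^ 3 ^ 28 ^ 26 = 6.

6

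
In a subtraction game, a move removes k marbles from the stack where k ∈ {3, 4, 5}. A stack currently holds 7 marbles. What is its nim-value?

Build the Grundy sequence with g(k) = mex{g(k−s) : s ∈ {3, 4, 5}, s ≤ k}:
k:     0  1  2  3  4  5  6  7
g(k):  0  0  0  1  1  1  2  2
So g(7) = 2.

2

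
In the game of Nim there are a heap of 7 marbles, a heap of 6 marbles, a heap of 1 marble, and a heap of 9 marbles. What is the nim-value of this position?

Bitwise XOR of the heap sizes:
  0111  (7)
  0110  (6)
  0001  (1)
  1001  (9)
  ----
  1001  (9)

9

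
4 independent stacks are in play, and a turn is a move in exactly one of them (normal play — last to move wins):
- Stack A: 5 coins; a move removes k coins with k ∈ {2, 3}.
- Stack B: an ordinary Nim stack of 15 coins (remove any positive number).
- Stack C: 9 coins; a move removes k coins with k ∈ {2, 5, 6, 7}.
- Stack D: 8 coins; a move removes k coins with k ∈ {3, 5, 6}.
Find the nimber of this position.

15

Build the Grundy sequence for stack A with g(k) = mex{g(k−s) : s ∈ {2, 3}, s ≤ k}:
g(0) = mex{} = 0
g(1) = mex{} = 0
g(2) = mex{0} = 1
g(3) = mex{0} = 1
g(4) = mex{0,1} = 2
g(5) = mex{1} = 0
So g(5) = 0.
Stack B is a plain Nim stack of size 15, so its Grundy value is 15.
Build the Grundy sequence for stack C with g(k) = mex{g(k−s) : s ∈ {2, 5, 6, 7}, s ≤ k}:
k:     0  1  2  3  4  5  6  7  8  9
g(k):  0  0  1  1  0  2  1  3  2  2
So g(9) = 2.
Grundy values for stack D (subtraction set {3, 5, 6}):
k:     0  1  2  3  4  5  6  7  8
g(k):  0  0  0  1  1  1  2  2  2
So g(8) = 2.
By the Sprague-Grundy theorem, the Grundy value of a sum of independent games is the XOR of the component values.
Combined value = 0 ⊕ 15 ⊕ 2 ⊕ 2 = 15.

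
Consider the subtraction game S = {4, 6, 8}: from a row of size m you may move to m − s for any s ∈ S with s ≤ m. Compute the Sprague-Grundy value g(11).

2

Build the Grundy sequence with g(k) = mex{g(k−s) : s ∈ {4, 6, 8}, s ≤ k}:
g(0) = mex{} = 0
g(1) = mex{} = 0
g(2) = mex{} = 0
g(3) = mex{} = 0
g(4) = mex{0} = 1
g(5) = mex{0} = 1
g(6) = mex{0} = 1
g(7) = mex{0} = 1
g(8) = mex{0,1} = 2
g(9) = mex{0,1} = 2
g(10) = mex{0,1} = 2
g(11) = mex{0,1} = 2
So g(11) = 2.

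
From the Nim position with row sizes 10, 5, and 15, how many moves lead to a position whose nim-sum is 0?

0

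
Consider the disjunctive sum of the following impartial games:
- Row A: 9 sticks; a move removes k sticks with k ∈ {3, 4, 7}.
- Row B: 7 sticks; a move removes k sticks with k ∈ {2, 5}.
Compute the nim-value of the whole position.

3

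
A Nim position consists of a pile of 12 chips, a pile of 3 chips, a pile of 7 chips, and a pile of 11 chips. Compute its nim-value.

Nim-sum: 12 XOR 3 XOR 7 XOR 11 = 3.

3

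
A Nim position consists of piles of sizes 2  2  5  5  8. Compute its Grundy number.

Nim-sum: 2 ^ 2 ^ 5 ^ 5 ^ 8 = 8.

8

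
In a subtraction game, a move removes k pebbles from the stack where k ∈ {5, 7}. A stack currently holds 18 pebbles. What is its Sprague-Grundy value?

Grundy values for subtraction set {5, 7}:
k:     0  1  2  3  4  5  6  7  8  9 10 11 12 13 14 15 16 17 18
g(k):  0  0  0  0  0  1  1  1  1  1  2  2  0  0  0  0  0  1  1
So g(18) = 1.

1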